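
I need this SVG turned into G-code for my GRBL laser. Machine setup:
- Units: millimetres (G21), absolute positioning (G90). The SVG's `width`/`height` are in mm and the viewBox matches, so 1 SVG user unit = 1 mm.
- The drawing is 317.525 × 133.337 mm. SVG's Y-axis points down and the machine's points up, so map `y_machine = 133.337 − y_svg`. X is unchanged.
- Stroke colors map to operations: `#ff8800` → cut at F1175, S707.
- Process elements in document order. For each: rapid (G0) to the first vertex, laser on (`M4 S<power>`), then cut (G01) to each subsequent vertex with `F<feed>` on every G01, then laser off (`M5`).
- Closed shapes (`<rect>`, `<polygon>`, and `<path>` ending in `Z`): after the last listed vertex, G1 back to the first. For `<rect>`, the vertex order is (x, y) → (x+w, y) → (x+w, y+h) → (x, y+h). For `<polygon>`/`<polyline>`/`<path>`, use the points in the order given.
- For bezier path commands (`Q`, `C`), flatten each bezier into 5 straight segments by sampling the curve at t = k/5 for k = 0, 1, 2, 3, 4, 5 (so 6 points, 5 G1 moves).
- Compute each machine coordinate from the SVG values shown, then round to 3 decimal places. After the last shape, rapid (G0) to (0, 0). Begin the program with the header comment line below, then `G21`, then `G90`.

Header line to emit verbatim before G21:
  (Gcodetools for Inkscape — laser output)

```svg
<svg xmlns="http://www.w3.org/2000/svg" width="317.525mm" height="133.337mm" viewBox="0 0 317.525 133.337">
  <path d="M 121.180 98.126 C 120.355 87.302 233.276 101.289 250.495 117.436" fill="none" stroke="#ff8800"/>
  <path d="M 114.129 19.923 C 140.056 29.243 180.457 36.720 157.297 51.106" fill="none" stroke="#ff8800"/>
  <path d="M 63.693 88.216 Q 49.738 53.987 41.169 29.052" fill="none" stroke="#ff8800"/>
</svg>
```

(Gcodetools for Inkscape — laser output)
G21
G90
G0 X121.180 Y35.211
M4 S707
G01 X132.659 Y38.909 F1175
G01 X161.383 Y37.740 F1175
G01 X197.300 Y32.791 F1175
G01 X230.355 Y25.149 F1175
G01 X250.495 Y15.901 F1175
M5
G0 X114.129 Y113.414
M4 S707
G01 X130.798 Y107.973 F1175
G01 X147.195 Y102.555 F1175
G01 X159.574 Y96.738 F1175
G01 X164.190 Y90.104 F1175
G01 X157.297 Y82.231 F1175
M5
G0 X63.693 Y45.121
M4 S707
G01 X58.326 Y58.441 F1175
G01 X53.391 Y71.017 F1175
G01 X48.886 Y82.850 F1175
G01 X44.812 Y93.939 F1175
G01 X41.169 Y104.285 F1175
M5
G0 X0.000 Y0.000

viewBox `0 0 317.525 133.337` with mm width/height → 1 unit = 1 mm. Flip: y_m = 133.337 − y_svg.

**Shape 1** — `<path>` cubic bezier, stroke `#ff8800` → cut (S707, F1175). Control points (SVG): P0=(121.180,98.126), P1=(120.355,87.302), P2=(233.276,101.289), P3=(250.495,117.436); sampled at t=k/5. Machine vertices: (121.180,35.211) → (132.659,38.909) → (161.383,37.740) → (197.300,32.791) → (230.355,25.149) → (250.495,15.901). Open path.

**Shape 2** — `<path>` cubic bezier, stroke `#ff8800` → cut (S707, F1175). Control points (SVG): P0=(114.129,19.923), P1=(140.056,29.243), P2=(180.457,36.720), P3=(157.297,51.106); sampled at t=k/5. Machine vertices: (114.129,113.414) → (130.798,107.973) → (147.195,102.555) → (159.574,96.738) → (164.190,90.104) → (157.297,82.231). Open path.

**Shape 3** — `<path>` quadratic bezier, stroke `#ff8800` → cut (S707, F1175). Control points (SVG): P0=(63.693,88.216), P1=(49.738,53.987), P2=(41.169,29.052); sampled at t=k/5. Machine vertices: (63.693,45.121) → (58.326,58.441) → (53.391,71.017) → (48.886,82.850) → (44.812,93.939) → (41.169,104.285). Open path.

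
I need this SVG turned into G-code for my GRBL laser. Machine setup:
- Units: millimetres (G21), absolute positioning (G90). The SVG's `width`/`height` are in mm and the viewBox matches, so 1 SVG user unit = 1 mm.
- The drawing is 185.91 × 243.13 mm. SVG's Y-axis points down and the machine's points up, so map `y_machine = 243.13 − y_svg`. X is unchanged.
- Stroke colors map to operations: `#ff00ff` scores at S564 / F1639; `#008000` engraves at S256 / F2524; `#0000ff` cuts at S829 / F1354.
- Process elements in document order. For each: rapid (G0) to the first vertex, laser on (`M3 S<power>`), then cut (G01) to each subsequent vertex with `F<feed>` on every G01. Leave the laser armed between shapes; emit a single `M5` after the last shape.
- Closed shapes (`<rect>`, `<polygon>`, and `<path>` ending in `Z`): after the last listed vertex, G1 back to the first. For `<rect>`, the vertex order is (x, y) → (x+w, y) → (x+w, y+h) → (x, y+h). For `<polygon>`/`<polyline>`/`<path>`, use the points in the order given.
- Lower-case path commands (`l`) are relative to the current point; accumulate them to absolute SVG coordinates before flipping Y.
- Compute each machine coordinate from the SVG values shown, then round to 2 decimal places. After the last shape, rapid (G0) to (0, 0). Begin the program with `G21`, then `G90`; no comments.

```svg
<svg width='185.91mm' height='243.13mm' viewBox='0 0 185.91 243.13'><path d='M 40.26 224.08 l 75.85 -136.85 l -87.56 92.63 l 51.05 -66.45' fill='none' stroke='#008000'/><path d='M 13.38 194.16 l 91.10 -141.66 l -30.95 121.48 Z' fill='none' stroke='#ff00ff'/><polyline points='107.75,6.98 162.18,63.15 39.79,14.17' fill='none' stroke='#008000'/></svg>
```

G21
G90
G0 X40.26 Y19.05
M3 S256
G01 X116.11 Y155.90 F2524
G01 X28.55 Y63.27 F2524
G01 X79.60 Y129.72 F2524
G0 X13.38 Y48.97
M3 S564
G01 X104.48 Y190.63 F1639
G01 X73.53 Y69.15 F1639
G01 X13.38 Y48.97 F1639
G0 X107.75 Y236.15
M3 S256
G01 X162.18 Y179.98 F2524
G01 X39.79 Y228.96 F2524
M5
G0 X0.00 Y0.00

viewBox `0 0 185.91 243.13` with mm width/height → 1 unit = 1 mm. Flip: y_m = 243.13 − y_svg.

**Shape 1** — `<path>` open polyline, stroke `#008000` → engrave (S256, F2524). Machine vertices: (40.26,19.05) → (116.11,155.90) → (28.55,63.27) → (79.60,129.72). Open path.

**Shape 2** — `<path>` closed polygon, stroke `#ff00ff` → score (S564, F1639). Machine vertices: (13.38,48.97) → (104.48,190.63) → (73.53,69.15) → (13.38,48.97). Closed: final G1 returns to the first vertex.

**Shape 3** — `<polyline>` open polyline, stroke `#008000` → engrave (S256, F2524). Machine vertices: (107.75,236.15) → (162.18,179.98) → (39.79,228.96). Open path.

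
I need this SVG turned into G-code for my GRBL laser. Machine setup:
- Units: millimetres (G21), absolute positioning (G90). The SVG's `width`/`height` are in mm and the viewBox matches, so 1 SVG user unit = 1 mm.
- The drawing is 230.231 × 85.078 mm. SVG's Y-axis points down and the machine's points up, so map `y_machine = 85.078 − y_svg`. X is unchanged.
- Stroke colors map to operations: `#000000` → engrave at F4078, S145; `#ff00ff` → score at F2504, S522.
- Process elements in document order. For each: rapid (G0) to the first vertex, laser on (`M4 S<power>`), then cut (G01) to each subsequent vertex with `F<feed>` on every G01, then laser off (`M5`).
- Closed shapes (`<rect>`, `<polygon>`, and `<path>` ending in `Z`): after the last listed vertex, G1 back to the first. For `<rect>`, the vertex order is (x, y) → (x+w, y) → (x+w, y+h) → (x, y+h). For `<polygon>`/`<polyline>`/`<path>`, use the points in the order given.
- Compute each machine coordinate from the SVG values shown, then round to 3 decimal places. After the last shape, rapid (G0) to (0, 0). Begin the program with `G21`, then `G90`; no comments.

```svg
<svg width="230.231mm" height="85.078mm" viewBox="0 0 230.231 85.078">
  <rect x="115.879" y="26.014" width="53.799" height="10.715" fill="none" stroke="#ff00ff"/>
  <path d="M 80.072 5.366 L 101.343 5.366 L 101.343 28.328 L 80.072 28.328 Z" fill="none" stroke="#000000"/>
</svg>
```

viewBox `0 0 230.231 85.078` with mm width/height → 1 unit = 1 mm. Flip: y_m = 85.078 − y_svg.

**Shape 1** — `<rect>` rectangle, stroke `#ff00ff` → score (S522, F2504). Machine vertices: (115.879,59.064) → (169.678,59.064) → (169.678,48.349) → (115.879,48.349) → (115.879,59.064). Closed: final G1 returns to the first vertex.

**Shape 2** — `<path>` rectangle, stroke `#000000` → engrave (S145, F4078). Machine vertices: (80.072,79.712) → (101.343,79.712) → (101.343,56.750) → (80.072,56.750) → (80.072,79.712). Closed: final G1 returns to the first vertex.

G21
G90
G0 X115.879 Y59.064
M4 S522
G01 X169.678 Y59.064 F2504
G01 X169.678 Y48.349 F2504
G01 X115.879 Y48.349 F2504
G01 X115.879 Y59.064 F2504
M5
G0 X80.072 Y79.712
M4 S145
G01 X101.343 Y79.712 F4078
G01 X101.343 Y56.750 F4078
G01 X80.072 Y56.750 F4078
G01 X80.072 Y79.712 F4078
M5
G0 X0.000 Y0.000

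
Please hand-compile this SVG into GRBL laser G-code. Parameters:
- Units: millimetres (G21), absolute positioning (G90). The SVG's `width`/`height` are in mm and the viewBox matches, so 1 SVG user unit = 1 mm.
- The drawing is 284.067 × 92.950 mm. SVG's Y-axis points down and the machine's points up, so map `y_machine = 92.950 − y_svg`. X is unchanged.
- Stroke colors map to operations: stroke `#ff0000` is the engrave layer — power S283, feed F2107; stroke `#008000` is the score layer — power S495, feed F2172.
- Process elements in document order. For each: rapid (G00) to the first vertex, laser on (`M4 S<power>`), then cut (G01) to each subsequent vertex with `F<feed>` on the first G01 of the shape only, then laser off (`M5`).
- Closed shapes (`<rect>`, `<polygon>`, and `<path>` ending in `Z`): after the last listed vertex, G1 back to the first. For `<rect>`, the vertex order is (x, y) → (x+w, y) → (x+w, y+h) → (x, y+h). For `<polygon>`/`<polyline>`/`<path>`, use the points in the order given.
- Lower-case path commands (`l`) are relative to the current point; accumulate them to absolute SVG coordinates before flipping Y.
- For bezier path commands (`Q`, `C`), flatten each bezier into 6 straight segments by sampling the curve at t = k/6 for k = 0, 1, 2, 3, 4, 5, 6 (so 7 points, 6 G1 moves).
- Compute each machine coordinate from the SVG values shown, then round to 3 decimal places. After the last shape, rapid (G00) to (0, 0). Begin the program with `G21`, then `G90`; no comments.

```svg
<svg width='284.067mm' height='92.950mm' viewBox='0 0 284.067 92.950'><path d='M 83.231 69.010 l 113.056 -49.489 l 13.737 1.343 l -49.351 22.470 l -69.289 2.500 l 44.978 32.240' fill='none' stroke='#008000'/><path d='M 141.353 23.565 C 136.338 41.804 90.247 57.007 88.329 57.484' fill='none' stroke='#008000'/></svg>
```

1 u = 1 mm; y_m = 92.950 − y.

[1] `<path>` open polyline, #008000→score S495 F2172: (83.231,23.940) → (196.287,73.429) → (210.024,72.086) → (160.673,49.616) → (91.384,47.116) → (136.362,14.876)

[2] `<path>` cubic bezier, #008000→score S495 F2172: (141.353,69.385) → (135.817,60.573) → (125.803,52.591) → (113.680,45.765) → (101.814,40.419) → (92.574,36.878) → (88.329,35.466)

G21
G90
G00 X83.231 Y23.940
M4 S495
G01 X196.287 Y73.429 F2172
G01 X210.024 Y72.086
G01 X160.673 Y49.616
G01 X91.384 Y47.116
G01 X136.362 Y14.876
M5
G00 X141.353 Y69.385
M4 S495
G01 X135.817 Y60.573 F2172
G01 X125.803 Y52.591
G01 X113.680 Y45.765
G01 X101.814 Y40.419
G01 X92.574 Y36.878
G01 X88.329 Y35.466
M5
G00 X0.000 Y0.000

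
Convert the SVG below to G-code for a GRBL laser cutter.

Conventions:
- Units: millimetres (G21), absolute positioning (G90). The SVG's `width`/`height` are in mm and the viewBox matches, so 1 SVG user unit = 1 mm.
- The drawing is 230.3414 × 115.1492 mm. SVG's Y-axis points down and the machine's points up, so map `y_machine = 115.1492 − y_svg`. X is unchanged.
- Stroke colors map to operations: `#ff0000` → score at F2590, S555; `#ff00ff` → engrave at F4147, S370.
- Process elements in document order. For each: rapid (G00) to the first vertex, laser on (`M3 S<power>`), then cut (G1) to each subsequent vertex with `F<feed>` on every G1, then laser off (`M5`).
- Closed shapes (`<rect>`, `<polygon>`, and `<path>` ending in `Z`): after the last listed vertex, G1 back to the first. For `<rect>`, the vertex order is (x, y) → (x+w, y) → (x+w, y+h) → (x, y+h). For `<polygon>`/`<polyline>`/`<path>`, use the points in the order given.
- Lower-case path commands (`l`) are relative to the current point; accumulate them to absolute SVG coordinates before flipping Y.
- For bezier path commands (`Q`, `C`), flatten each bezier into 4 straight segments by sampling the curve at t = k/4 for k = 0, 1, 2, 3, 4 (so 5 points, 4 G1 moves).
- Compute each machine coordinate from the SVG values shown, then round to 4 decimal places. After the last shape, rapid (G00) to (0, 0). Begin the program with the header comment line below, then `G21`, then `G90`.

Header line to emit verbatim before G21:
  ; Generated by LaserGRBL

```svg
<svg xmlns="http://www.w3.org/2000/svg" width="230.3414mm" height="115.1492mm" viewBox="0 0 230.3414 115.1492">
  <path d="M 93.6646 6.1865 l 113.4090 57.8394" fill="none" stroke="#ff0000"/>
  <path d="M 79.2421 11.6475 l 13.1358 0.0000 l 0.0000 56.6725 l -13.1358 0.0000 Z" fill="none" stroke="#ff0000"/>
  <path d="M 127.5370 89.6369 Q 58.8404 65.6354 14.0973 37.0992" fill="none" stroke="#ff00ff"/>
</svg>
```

1 u = 1 mm; y_m = 115.1492 − y.

[1] `<path>` line segment, #ff0000→score S555 F2590: (93.6646,108.9627) → (207.0736,51.1233)

[2] `<path>` rectangle, #ff0000→score S555 F2590: (79.2421,103.5017) → (92.3779,103.5017) → (92.3779,46.8292) → (79.2421,46.8292) → (79.2421,103.5017) (closed)

[3] `<path>` quadratic bezier, #ff00ff→engrave S370 F4147: (127.5370,25.5123) → (94.6858,37.7965) → (64.8288,50.6475) → (37.9659,64.0653) → (14.0973,78.0500)

; Generated by LaserGRBL
G21
G90
G00 X93.6646 Y108.9627
M3 S555
G1 X207.0736 Y51.1233 F2590
M5
G00 X79.2421 Y103.5017
M3 S555
G1 X92.3779 Y103.5017 F2590
G1 X92.3779 Y46.8292 F2590
G1 X79.2421 Y46.8292 F2590
G1 X79.2421 Y103.5017 F2590
M5
G00 X127.5370 Y25.5123
M3 S370
G1 X94.6858 Y37.7965 F4147
G1 X64.8288 Y50.6475 F4147
G1 X37.9659 Y64.0653 F4147
G1 X14.0973 Y78.0500 F4147
M5
G00 X0.0000 Y0.0000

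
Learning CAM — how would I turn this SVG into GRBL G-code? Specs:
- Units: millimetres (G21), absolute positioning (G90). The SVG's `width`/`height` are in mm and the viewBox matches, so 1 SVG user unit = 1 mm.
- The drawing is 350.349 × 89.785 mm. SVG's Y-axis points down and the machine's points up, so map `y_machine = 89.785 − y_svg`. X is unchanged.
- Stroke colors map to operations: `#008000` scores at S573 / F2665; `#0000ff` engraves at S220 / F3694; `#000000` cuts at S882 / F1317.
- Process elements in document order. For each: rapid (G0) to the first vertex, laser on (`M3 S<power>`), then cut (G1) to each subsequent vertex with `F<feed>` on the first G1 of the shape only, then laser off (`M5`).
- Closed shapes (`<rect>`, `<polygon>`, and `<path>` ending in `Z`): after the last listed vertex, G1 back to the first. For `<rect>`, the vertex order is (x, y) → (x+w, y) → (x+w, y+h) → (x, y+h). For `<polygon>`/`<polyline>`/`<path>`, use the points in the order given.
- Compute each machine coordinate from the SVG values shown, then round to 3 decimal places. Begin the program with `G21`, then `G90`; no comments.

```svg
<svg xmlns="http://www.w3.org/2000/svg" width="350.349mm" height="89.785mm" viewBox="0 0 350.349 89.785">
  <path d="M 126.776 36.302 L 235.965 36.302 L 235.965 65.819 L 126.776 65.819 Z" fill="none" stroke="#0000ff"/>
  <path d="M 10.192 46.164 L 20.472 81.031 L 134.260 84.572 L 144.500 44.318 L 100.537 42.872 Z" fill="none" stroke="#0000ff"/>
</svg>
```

1 u = 1 mm; y_m = 89.785 − y.

[1] `<path>` rectangle, #0000ff→engrave S220 F3694: (126.776,53.483) → (235.965,53.483) → (235.965,23.966) → (126.776,23.966) → (126.776,53.483) (closed)

[2] `<path>` closed polygon, #0000ff→engrave S220 F3694: (10.192,43.621) → (20.472,8.754) → (134.260,5.213) → (144.500,45.467) → (100.537,46.913) → (10.192,43.621) (closed)

G21
G90
G0 X126.776 Y53.483
M3 S220
G1 X235.965 Y53.483 F3694
G1 X235.965 Y23.966
G1 X126.776 Y23.966
G1 X126.776 Y53.483
M5
G0 X10.192 Y43.621
M3 S220
G1 X20.472 Y8.754 F3694
G1 X134.260 Y5.213
G1 X144.500 Y45.467
G1 X100.537 Y46.913
G1 X10.192 Y43.621
M5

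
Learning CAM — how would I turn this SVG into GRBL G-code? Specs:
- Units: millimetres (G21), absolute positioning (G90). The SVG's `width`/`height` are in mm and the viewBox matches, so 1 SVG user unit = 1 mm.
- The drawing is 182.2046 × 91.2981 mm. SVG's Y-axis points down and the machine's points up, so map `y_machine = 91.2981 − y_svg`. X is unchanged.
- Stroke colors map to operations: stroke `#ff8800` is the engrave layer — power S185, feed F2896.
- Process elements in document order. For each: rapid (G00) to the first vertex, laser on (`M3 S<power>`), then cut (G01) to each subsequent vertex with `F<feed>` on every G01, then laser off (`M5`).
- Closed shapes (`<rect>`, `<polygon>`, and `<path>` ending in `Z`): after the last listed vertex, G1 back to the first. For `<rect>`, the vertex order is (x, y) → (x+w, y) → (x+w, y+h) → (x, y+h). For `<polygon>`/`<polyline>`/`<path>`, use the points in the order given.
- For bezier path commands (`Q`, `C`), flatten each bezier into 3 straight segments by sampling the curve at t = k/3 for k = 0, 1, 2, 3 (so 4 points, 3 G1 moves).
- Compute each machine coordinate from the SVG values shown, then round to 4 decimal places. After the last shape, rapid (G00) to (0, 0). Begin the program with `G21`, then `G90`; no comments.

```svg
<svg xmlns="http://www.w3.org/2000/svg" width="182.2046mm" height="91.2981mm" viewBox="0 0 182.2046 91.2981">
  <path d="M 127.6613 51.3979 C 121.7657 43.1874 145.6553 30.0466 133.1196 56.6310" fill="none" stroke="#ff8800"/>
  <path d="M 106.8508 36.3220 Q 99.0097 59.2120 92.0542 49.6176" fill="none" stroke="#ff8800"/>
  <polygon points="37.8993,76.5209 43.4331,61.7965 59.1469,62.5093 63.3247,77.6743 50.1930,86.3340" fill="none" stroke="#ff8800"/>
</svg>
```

G21
G90
G00 X127.6613 Y39.9002
M3 S185
G01 X129.2419 Y48.1002 F2896
G01 X135.9658 Y49.6637 F2896
G01 X133.1196 Y34.6671 F2896
M5
G00 X106.8508 Y54.9761
M3 S185
G01 X101.7218 Y43.3255 F2896
G01 X96.7896 Y38.8936 F2896
G01 X92.0542 Y41.6805 F2896
M5
G00 X37.8993 Y14.7772
M3 S185
G01 X43.4331 Y29.5016 F2896
G01 X59.1469 Y28.7888 F2896
G01 X63.3247 Y13.6238 F2896
G01 X50.1930 Y4.9641 F2896
G01 X37.8993 Y14.7772 F2896
M5
G00 X0.0000 Y0.0000

Since the viewBox matches the mm dimensions, user units are millimetres directly. The only transform is the Y-flip y_m = 91.2981 − y_svg.

Shape 1 is a cubic bezier drawn with `<path>`. Its stroke #ff8800 means engrave at S185, F2896. After flipping Y the toolpath is (127.6613,39.9002) → (129.2419,48.1002) → (135.9658,49.6637) → (133.1196,34.6671).

Shape 2 is a quadratic bezier drawn with `<path>`. Its stroke #ff8800 means engrave at S185, F2896. After flipping Y the toolpath is (106.8508,54.9761) → (101.7218,43.3255) → (96.7896,38.8936) → (92.0542,41.6805).

Shape 3 is a regular polygon drawn with `<polygon>`. Its stroke #ff8800 means engrave at S185, F2896. After flipping Y the toolpath is (37.8993,14.7772) → (43.4331,29.5016) → (59.1469,28.7888) → (63.3247,13.6238) → (50.1930,4.9641) → (37.8993,14.7772), returning to the start.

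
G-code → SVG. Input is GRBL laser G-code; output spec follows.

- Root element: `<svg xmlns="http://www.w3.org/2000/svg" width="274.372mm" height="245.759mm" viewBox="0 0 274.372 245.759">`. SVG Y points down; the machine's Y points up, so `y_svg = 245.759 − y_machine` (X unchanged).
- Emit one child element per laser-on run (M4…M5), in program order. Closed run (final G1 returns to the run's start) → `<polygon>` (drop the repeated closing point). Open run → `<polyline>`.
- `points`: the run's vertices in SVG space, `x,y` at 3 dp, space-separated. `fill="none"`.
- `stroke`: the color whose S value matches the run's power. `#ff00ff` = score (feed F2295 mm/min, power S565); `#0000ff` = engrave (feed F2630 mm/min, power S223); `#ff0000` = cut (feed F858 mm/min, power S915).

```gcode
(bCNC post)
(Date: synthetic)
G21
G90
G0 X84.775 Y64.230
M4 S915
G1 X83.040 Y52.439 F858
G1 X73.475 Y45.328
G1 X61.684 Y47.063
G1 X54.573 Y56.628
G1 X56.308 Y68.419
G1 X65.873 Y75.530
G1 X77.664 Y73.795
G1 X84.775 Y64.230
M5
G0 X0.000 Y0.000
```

<svg xmlns="http://www.w3.org/2000/svg" width="274.372mm" height="245.759mm" viewBox="0 0 274.372 245.759">
  <polygon points="84.775,181.529 83.040,193.320 73.475,200.431 61.684,198.696 54.573,189.131 56.308,177.340 65.873,170.229 77.664,171.964" fill="none" stroke="#ff0000"/>
</svg>

y_svg = 245.759 − y_m. Every run uses S915, so all elements get stroke `#ff0000` (cut).

[1] closed run; points: 84.775,181.529 83.040,193.320 73.475,200.431 61.684,198.696 54.573,189.131 56.308,177.340 65.873,170.229 77.664,171.964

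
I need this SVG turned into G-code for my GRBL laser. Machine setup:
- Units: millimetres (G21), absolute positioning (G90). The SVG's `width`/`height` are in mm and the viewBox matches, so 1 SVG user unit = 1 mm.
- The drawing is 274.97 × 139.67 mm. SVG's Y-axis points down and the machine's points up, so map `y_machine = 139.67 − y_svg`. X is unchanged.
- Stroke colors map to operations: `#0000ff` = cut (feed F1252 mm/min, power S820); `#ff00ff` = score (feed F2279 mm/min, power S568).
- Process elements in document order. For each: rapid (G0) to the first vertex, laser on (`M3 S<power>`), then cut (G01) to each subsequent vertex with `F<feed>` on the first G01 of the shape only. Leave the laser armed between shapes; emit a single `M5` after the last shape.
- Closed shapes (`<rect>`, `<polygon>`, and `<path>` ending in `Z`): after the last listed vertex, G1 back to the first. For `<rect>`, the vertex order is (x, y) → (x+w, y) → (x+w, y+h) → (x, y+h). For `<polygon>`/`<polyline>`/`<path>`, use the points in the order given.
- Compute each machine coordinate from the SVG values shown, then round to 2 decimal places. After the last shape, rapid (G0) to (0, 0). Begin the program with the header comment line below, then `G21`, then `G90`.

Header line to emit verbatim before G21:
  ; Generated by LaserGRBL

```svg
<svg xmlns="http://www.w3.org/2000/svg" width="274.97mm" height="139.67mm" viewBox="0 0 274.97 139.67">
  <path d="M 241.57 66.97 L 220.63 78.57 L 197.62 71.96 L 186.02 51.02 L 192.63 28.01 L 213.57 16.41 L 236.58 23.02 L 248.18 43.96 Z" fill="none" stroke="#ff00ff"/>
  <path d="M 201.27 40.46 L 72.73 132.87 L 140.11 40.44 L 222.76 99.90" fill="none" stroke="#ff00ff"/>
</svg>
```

; Generated by LaserGRBL
G21
G90
G0 X241.57 Y72.70
M3 S568
G01 X220.63 Y61.10 F2279
G01 X197.62 Y67.71
G01 X186.02 Y88.65
G01 X192.63 Y111.66
G01 X213.57 Y123.26
G01 X236.58 Y116.65
G01 X248.18 Y95.71
G01 X241.57 Y72.70
G0 X201.27 Y99.21
M3 S568
G01 X72.73 Y6.80 F2279
G01 X140.11 Y99.23
G01 X222.76 Y39.77
M5
G0 X0.00 Y0.00

viewBox `0 0 274.97 139.67` with mm width/height → 1 unit = 1 mm. Flip: y_m = 139.67 − y_svg.

**Shape 1** — `<path>` regular polygon, stroke `#ff00ff` → score (S568, F2279). Machine vertices: (241.57,72.70) → (220.63,61.10) → (197.62,67.71) → (186.02,88.65) → (192.63,111.66) → (213.57,123.26) → (236.58,116.65) → (248.18,95.71) → (241.57,72.70). Closed: final G1 returns to the first vertex.

**Shape 2** — `<path>` open polyline, stroke `#ff00ff` → score (S568, F2279). Machine vertices: (201.27,99.21) → (72.73,6.80) → (140.11,99.23) → (222.76,39.77). Open path.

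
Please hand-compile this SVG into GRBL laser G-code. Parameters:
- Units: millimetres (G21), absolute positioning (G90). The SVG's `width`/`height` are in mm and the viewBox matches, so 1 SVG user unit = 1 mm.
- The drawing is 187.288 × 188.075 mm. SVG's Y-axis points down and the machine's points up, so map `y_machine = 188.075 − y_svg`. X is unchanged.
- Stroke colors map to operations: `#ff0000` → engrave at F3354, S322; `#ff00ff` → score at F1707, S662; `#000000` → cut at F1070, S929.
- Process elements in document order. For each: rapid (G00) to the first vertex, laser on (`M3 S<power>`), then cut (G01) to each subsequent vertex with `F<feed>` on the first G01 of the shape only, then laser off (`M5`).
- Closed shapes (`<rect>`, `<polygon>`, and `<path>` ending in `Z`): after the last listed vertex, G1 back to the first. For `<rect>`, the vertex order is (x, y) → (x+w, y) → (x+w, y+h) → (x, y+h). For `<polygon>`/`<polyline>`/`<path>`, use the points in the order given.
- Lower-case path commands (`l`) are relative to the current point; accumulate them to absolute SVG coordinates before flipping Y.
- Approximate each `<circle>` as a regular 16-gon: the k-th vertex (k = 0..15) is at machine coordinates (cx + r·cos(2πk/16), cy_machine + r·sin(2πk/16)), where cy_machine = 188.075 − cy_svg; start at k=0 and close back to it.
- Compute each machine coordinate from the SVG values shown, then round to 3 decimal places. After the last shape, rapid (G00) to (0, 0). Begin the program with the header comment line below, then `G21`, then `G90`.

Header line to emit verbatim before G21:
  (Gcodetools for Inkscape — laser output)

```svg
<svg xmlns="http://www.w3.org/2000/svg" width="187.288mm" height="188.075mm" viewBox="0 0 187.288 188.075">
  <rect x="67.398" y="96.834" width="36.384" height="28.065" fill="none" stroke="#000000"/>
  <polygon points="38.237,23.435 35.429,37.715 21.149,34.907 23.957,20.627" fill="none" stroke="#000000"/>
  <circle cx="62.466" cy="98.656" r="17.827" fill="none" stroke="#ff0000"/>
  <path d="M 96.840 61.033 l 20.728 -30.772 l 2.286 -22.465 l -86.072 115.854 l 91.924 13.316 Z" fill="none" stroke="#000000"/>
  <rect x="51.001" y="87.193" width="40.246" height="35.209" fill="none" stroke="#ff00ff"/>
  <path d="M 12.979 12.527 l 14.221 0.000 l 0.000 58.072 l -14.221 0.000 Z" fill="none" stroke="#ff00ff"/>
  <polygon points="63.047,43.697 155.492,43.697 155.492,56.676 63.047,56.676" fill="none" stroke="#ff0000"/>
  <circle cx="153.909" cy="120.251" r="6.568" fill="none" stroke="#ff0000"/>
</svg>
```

(Gcodetools for Inkscape — laser output)
G21
G90
G00 X67.398 Y91.241
M3 S929
G01 X103.782 Y91.241 F1070
G01 X103.782 Y63.176
G01 X67.398 Y63.176
G01 X67.398 Y91.241
M5
G00 X38.237 Y164.640
M3 S929
G01 X35.429 Y150.360 F1070
G01 X21.149 Y153.168
G01 X23.957 Y167.448
G01 X38.237 Y164.640
M5
G00 X80.293 Y89.419
M3 S322
G01 X78.936 Y96.241 F3354
G01 X75.072 Y102.025
G01 X69.288 Y105.889
G01 X62.466 Y107.246
G01 X55.644 Y105.889
G01 X49.860 Y102.025
G01 X45.996 Y96.241
G01 X44.639 Y89.419
G01 X45.996 Y82.597
G01 X49.860 Y76.813
G01 X55.644 Y72.949
G01 X62.466 Y71.592
G01 X69.288 Y72.949
G01 X75.072 Y76.813
G01 X78.936 Y82.597
G01 X80.293 Y89.419
M5
G00 X96.840 Y127.042
M3 S929
G01 X117.568 Y157.814 F1070
G01 X119.854 Y180.279
G01 X33.782 Y64.425
G01 X125.706 Y51.109
G01 X96.840 Y127.042
M5
G00 X51.001 Y100.882
M3 S662
G01 X91.247 Y100.882 F1707
G01 X91.247 Y65.673
G01 X51.001 Y65.673
G01 X51.001 Y100.882
M5
G00 X12.979 Y175.548
M3 S662
G01 X27.200 Y175.548 F1707
G01 X27.200 Y117.476
G01 X12.979 Y117.476
G01 X12.979 Y175.548
M5
G00 X63.047 Y144.378
M3 S322
G01 X155.492 Y144.378 F3354
G01 X155.492 Y131.399
G01 X63.047 Y131.399
G01 X63.047 Y144.378
M5
G00 X160.477 Y67.824
M3 S322
G01 X159.977 Y70.337 F3354
G01 X158.553 Y72.468
G01 X156.422 Y73.892
G01 X153.909 Y74.392
G01 X151.396 Y73.892
G01 X149.265 Y72.468
G01 X147.841 Y70.337
G01 X147.341 Y67.824
G01 X147.841 Y65.311
G01 X149.265 Y63.180
G01 X151.396 Y61.756
G01 X153.909 Y61.256
G01 X156.422 Y61.756
G01 X158.553 Y63.180
G01 X159.977 Y65.311
G01 X160.477 Y67.824
M5
G00 X0.000 Y0.000

viewBox `0 0 187.288 188.075` with mm width/height → 1 unit = 1 mm. Flip: y_m = 188.075 − y_svg.

**Shape 1** — `<rect>` rectangle, stroke `#000000` → cut (S929, F1070). Machine vertices: (67.398,91.241) → (103.782,91.241) → (103.782,63.176) → (67.398,63.176) → (67.398,91.241). Closed: final G1 returns to the first vertex.

**Shape 2** — `<polygon>` regular polygon, stroke `#000000` → cut (S929, F1070). Machine vertices: (38.237,164.640) → (35.429,150.360) → (21.149,153.168) → (23.957,167.448) → (38.237,164.640). Closed: final G1 returns to the first vertex.

**Shape 3** — `<circle>` circle, stroke `#ff0000` → engrave (S322, F3354). Machine vertices: (80.293,89.419) → (78.936,96.241) → (75.072,102.025) → (69.288,105.889) → (62.466,107.246) → (55.644,105.889) → (49.860,102.025) → (45.996,96.241) → (44.639,89.419) → (45.996,82.597) → (49.860,76.813) → (55.644,72.949) → (62.466,71.592) → (69.288,72.949) → (75.072,76.813) → (78.936,82.597) → (80.293,89.419). Closed: final G1 returns to the first vertex.

**Shape 4** — `<path>` closed polygon, stroke `#000000` → cut (S929, F1070). Machine vertices: (96.840,127.042) → (117.568,157.814) → (119.854,180.279) → (33.782,64.425) → (125.706,51.109) → (96.840,127.042). Closed: final G1 returns to the first vertex.

**Shape 5** — `<rect>` rectangle, stroke `#ff00ff` → score (S662, F1707). Machine vertices: (51.001,100.882) → (91.247,100.882) → (91.247,65.673) → (51.001,65.673) → (51.001,100.882). Closed: final G1 returns to the first vertex.

**Shape 6** — `<path>` rectangle, stroke `#ff00ff` → score (S662, F1707). Machine vertices: (12.979,175.548) → (27.200,175.548) → (27.200,117.476) → (12.979,117.476) → (12.979,175.548). Closed: final G1 returns to the first vertex.

**Shape 7** — `<polygon>` rectangle, stroke `#ff0000` → engrave (S322, F3354). Machine vertices: (63.047,144.378) → (155.492,144.378) → (155.492,131.399) → (63.047,131.399) → (63.047,144.378). Closed: final G1 returns to the first vertex.

**Shape 8** — `<circle>` circle, stroke `#ff0000` → engrave (S322, F3354). Machine vertices: (160.477,67.824) → (159.977,70.337) → (158.553,72.468) → (156.422,73.892) → (153.909,74.392) → (151.396,73.892) → (149.265,72.468) → (147.841,70.337) → (147.341,67.824) → (147.841,65.311) → (149.265,63.180) → (151.396,61.756) → (153.909,61.256) → (156.422,61.756) → (158.553,63.180) → (159.977,65.311) → (160.477,67.824). Closed: final G1 returns to the first vertex.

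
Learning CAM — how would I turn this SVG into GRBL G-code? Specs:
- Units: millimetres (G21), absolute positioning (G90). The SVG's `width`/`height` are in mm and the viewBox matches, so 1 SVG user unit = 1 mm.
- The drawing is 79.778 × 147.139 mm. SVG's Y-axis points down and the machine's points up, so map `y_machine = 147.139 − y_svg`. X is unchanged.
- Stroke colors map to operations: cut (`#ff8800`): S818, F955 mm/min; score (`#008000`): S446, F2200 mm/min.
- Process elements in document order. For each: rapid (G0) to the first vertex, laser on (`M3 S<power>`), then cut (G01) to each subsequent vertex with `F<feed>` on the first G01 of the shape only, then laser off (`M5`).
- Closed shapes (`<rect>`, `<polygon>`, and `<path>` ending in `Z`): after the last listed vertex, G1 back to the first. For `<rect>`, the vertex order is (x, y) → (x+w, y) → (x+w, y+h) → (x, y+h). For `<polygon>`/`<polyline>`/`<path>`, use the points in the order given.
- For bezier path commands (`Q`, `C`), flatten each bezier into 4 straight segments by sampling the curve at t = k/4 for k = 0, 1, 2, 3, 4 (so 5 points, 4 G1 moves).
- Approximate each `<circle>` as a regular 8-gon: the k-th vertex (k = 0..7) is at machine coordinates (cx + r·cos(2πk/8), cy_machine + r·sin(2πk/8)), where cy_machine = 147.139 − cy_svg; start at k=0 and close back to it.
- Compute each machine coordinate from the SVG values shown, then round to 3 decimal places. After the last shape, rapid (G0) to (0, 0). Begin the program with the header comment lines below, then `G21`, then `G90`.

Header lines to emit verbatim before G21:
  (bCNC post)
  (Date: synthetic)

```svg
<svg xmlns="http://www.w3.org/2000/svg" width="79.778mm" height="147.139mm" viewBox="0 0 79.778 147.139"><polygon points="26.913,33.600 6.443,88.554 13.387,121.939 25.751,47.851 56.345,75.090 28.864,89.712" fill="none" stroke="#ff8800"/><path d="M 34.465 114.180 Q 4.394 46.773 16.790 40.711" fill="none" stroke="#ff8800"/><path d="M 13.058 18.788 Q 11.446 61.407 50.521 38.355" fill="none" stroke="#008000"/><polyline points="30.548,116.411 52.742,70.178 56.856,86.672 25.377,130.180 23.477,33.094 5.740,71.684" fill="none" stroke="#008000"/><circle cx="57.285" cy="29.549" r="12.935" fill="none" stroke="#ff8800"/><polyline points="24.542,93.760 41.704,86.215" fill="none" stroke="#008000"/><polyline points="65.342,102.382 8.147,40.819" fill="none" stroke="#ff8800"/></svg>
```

viewBox `0 0 79.778 147.139` with mm width/height → 1 unit = 1 mm. Flip: y_m = 147.139 − y_svg.

**Shape 1** — `<polygon>` closed polygon, stroke `#ff8800` → cut (S818, F955). Machine vertices: (26.913,113.539) → (6.443,58.585) → (13.387,25.200) → (25.751,99.288) → (56.345,72.049) → (28.864,57.427) → (26.913,113.539). Closed: final G1 returns to the first vertex.

**Shape 2** — `<path>` quadratic bezier, stroke `#ff8800` → cut (S818, F955). Control points (SVG): P0=(34.465,114.180), P1=(4.394,46.773), P2=(16.790,40.711); sampled at t=k/4. Machine vertices: (34.465,32.959) → (22.084,62.828) → (15.011,85.030) → (13.246,99.563) → (16.790,106.428). Open path.

**Shape 3** — `<path>` quadratic bezier, stroke `#008000` → score (S446, F2200). Control points (SVG): P0=(13.058,18.788), P1=(11.446,61.407), P2=(50.521,38.355); sampled at t=k/4. Machine vertices: (13.058,128.351) → (14.795,111.146) → (21.618,102.150) → (33.526,101.362) → (50.521,108.784). Open path.

**Shape 4** — `<polyline>` open polyline, stroke `#008000` → score (S446, F2200). Machine vertices: (30.548,30.728) → (52.742,76.961) → (56.856,60.467) → (25.377,16.959) → (23.477,114.045) → (5.740,75.455). Open path.

**Shape 5** — `<circle>` circle, stroke `#ff8800` → cut (S818, F955). Machine vertices: (70.220,117.590) → (66.431,126.736) → (57.285,130.525) → (48.139,126.736) → (44.350,117.590) → (48.139,108.444) → (57.285,104.655) → (66.431,108.444) → (70.220,117.590). Closed: final G1 returns to the first vertex.

**Shape 6** — `<polyline>` line segment, stroke `#008000` → score (S446, F2200). Machine vertices: (24.542,53.379) → (41.704,60.924). Open path.

**Shape 7** — `<polyline>` line segment, stroke `#ff8800` → cut (S818, F955). Machine vertices: (65.342,44.757) → (8.147,106.320). Open path.

(bCNC post)
(Date: synthetic)
G21
G90
G0 X26.913 Y113.539
M3 S818
G01 X6.443 Y58.585 F955
G01 X13.387 Y25.200
G01 X25.751 Y99.288
G01 X56.345 Y72.049
G01 X28.864 Y57.427
G01 X26.913 Y113.539
M5
G0 X34.465 Y32.959
M3 S818
G01 X22.084 Y62.828 F955
G01 X15.011 Y85.030
G01 X13.246 Y99.563
G01 X16.790 Y106.428
M5
G0 X13.058 Y128.351
M3 S446
G01 X14.795 Y111.146 F2200
G01 X21.618 Y102.150
G01 X33.526 Y101.362
G01 X50.521 Y108.784
M5
G0 X30.548 Y30.728
M3 S446
G01 X52.742 Y76.961 F2200
G01 X56.856 Y60.467
G01 X25.377 Y16.959
G01 X23.477 Y114.045
G01 X5.740 Y75.455
M5
G0 X70.220 Y117.590
M3 S818
G01 X66.431 Y126.736 F955
G01 X57.285 Y130.525
G01 X48.139 Y126.736
G01 X44.350 Y117.590
G01 X48.139 Y108.444
G01 X57.285 Y104.655
G01 X66.431 Y108.444
G01 X70.220 Y117.590
M5
G0 X24.542 Y53.379
M3 S446
G01 X41.704 Y60.924 F2200
M5
G0 X65.342 Y44.757
M3 S818
G01 X8.147 Y106.320 F955
M5
G0 X0.000 Y0.000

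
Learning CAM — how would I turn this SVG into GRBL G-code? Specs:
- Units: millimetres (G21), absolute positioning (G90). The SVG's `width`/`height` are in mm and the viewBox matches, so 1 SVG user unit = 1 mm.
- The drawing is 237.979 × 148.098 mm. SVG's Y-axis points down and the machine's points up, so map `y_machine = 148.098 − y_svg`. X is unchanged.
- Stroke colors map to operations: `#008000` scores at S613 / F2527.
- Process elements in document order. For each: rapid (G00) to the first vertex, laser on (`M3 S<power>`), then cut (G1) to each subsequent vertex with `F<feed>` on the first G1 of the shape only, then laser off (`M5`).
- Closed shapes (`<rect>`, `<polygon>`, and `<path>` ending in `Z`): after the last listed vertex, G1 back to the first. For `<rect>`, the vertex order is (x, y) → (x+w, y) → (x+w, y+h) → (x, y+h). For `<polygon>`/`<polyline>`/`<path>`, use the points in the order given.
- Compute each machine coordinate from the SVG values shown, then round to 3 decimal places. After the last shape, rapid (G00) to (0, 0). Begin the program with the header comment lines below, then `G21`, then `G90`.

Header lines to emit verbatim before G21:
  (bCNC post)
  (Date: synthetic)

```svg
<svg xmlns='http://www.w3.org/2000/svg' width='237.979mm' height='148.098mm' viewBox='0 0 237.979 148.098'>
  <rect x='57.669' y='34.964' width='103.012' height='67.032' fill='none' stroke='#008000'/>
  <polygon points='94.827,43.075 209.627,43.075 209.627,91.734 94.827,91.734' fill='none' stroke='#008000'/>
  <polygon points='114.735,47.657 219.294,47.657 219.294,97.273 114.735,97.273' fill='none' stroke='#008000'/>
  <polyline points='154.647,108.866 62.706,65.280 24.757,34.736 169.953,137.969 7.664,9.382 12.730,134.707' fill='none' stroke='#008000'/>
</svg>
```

1 u = 1 mm; y_m = 148.098 − y.

[1] `<rect>` rectangle, #008000→score S613 F2527: (57.669,113.134) → (160.681,113.134) → (160.681,46.102) → (57.669,46.102) → (57.669,113.134) (closed)

[2] `<polygon>` rectangle, #008000→score S613 F2527: (94.827,105.023) → (209.627,105.023) → (209.627,56.364) → (94.827,56.364) → (94.827,105.023) (closed)

[3] `<polygon>` rectangle, #008000→score S613 F2527: (114.735,100.441) → (219.294,100.441) → (219.294,50.825) → (114.735,50.825) → (114.735,100.441) (closed)

[4] `<polyline>` open polyline, #008000→score S613 F2527: (154.647,39.232) → (62.706,82.818) → (24.757,113.362) → (169.953,10.129) → (7.664,138.716) → (12.730,13.391)

(bCNC post)
(Date: synthetic)
G21
G90
G00 X57.669 Y113.134
M3 S613
G1 X160.681 Y113.134 F2527
G1 X160.681 Y46.102
G1 X57.669 Y46.102
G1 X57.669 Y113.134
M5
G00 X94.827 Y105.023
M3 S613
G1 X209.627 Y105.023 F2527
G1 X209.627 Y56.364
G1 X94.827 Y56.364
G1 X94.827 Y105.023
M5
G00 X114.735 Y100.441
M3 S613
G1 X219.294 Y100.441 F2527
G1 X219.294 Y50.825
G1 X114.735 Y50.825
G1 X114.735 Y100.441
M5
G00 X154.647 Y39.232
M3 S613
G1 X62.706 Y82.818 F2527
G1 X24.757 Y113.362
G1 X169.953 Y10.129
G1 X7.664 Y138.716
G1 X12.730 Y13.391
M5
G00 X0.000 Y0.000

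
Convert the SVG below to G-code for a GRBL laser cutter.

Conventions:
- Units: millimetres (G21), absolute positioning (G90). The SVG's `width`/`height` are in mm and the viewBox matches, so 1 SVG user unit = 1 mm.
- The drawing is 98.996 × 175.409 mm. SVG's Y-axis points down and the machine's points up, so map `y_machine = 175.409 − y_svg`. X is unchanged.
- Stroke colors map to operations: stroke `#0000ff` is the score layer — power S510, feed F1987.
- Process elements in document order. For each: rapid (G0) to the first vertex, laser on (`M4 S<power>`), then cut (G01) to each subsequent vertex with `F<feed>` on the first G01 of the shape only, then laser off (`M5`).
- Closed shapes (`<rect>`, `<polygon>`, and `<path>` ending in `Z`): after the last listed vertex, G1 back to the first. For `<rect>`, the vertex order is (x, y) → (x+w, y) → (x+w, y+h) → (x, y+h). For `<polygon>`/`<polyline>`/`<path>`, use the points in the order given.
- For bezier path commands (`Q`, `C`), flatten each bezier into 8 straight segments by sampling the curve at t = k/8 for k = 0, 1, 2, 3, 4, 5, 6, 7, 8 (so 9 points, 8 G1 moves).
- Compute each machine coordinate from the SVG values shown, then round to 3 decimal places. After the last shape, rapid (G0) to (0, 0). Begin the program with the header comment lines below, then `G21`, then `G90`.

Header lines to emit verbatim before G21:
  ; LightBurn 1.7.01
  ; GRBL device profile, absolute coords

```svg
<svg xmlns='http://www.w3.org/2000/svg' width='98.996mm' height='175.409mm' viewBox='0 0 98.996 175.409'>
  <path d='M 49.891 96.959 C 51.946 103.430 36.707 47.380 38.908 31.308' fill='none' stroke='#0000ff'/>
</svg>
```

viewBox `0 0 98.996 175.409` with mm width/height → 1 unit = 1 mm. Flip: y_m = 175.409 − y_svg.

**Shape 1** — `<path>` cubic bezier, stroke `#0000ff` → score (S510, F1987). Control points (SVG): P0=(49.891,96.959), P1=(51.946,103.430), P2=(36.707,47.380), P3=(38.908,31.308); sampled at t=k/8. Machine vertices: (49.891,78.450) → (49.919,78.754) → (48.732,83.718) → (46.739,92.141) → (44.345,102.822) → (41.958,114.560) → (39.985,126.153) → (38.832,136.400) → (38.908,144.101). Open path.

; LightBurn 1.7.01
; GRBL device profile, absolute coords
G21
G90
G0 X49.891 Y78.450
M4 S510
G01 X49.919 Y78.754 F1987
G01 X48.732 Y83.718
G01 X46.739 Y92.141
G01 X44.345 Y102.822
G01 X41.958 Y114.560
G01 X39.985 Y126.153
G01 X38.832 Y136.400
G01 X38.908 Y144.101
M5
G0 X0.000 Y0.000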